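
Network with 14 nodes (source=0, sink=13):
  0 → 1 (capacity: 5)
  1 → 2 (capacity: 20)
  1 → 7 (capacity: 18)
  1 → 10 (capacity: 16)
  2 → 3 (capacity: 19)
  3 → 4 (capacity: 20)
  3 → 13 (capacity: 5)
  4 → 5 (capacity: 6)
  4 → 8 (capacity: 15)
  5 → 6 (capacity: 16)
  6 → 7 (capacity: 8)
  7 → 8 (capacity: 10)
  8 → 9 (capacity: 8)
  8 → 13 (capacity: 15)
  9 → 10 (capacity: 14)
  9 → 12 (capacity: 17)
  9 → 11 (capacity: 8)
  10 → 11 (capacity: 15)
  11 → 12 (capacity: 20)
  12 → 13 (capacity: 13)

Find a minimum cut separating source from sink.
Min cut value = 5, edges: (0,1)

Min cut value: 5
Partition: S = [0], T = [1, 2, 3, 4, 5, 6, 7, 8, 9, 10, 11, 12, 13]
Cut edges: (0,1)

By max-flow min-cut theorem, max flow = min cut = 5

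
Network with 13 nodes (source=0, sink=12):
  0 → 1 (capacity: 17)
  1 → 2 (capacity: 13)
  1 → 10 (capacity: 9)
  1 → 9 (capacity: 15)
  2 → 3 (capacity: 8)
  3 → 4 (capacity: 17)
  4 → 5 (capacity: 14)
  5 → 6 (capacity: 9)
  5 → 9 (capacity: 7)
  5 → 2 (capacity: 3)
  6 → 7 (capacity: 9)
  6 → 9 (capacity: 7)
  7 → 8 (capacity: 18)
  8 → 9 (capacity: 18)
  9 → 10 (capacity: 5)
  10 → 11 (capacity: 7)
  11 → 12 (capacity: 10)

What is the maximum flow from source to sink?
Maximum flow = 7

Max flow: 7

Flow assignment:
  0 → 1: 7/17
  1 → 10: 2/9
  1 → 9: 5/15
  9 → 10: 5/5
  10 → 11: 7/7
  11 → 12: 7/10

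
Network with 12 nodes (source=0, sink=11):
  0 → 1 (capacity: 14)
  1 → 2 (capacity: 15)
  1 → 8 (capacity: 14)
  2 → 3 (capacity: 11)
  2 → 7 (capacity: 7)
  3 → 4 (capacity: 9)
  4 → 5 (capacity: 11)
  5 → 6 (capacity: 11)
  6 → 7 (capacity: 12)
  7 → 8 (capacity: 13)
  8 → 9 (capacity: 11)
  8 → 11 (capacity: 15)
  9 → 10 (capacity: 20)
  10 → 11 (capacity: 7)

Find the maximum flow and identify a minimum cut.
Max flow = 14, Min cut edges: (0,1)

Maximum flow: 14
Minimum cut: (0,1)
Partition: S = [0], T = [1, 2, 3, 4, 5, 6, 7, 8, 9, 10, 11]

Max-flow min-cut theorem verified: both equal 14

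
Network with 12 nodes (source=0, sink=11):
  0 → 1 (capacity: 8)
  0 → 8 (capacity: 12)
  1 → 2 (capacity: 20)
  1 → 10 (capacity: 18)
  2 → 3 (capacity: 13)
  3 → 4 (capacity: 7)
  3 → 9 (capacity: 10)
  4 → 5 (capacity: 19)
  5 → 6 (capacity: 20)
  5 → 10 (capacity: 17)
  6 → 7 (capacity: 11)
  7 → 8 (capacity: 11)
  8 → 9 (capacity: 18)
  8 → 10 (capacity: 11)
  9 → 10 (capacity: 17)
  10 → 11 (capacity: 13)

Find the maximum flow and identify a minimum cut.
Max flow = 13, Min cut edges: (10,11)

Maximum flow: 13
Minimum cut: (10,11)
Partition: S = [0, 1, 2, 3, 4, 5, 6, 7, 8, 9, 10], T = [11]

Max-flow min-cut theorem verified: both equal 13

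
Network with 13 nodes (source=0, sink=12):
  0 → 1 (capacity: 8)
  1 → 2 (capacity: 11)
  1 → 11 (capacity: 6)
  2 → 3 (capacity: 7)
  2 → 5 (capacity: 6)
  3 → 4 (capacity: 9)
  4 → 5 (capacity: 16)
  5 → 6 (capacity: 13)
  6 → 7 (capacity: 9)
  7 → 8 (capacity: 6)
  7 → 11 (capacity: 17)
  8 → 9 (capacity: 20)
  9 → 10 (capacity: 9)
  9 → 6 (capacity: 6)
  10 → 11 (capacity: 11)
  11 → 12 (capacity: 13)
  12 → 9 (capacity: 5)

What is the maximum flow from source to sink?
Maximum flow = 8

Max flow: 8

Flow assignment:
  0 → 1: 8/8
  1 → 2: 2/11
  1 → 11: 6/6
  2 → 5: 2/6
  5 → 6: 2/13
  6 → 7: 2/9
  7 → 11: 2/17
  11 → 12: 8/13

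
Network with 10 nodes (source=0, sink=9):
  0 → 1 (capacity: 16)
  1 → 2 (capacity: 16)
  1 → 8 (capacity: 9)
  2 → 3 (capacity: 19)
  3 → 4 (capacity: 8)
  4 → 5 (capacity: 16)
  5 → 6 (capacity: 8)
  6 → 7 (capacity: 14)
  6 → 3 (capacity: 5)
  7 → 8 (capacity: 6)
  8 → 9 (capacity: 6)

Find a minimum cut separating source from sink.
Min cut value = 6, edges: (8,9)

Min cut value: 6
Partition: S = [0, 1, 2, 3, 4, 5, 6, 7, 8], T = [9]
Cut edges: (8,9)

By max-flow min-cut theorem, max flow = min cut = 6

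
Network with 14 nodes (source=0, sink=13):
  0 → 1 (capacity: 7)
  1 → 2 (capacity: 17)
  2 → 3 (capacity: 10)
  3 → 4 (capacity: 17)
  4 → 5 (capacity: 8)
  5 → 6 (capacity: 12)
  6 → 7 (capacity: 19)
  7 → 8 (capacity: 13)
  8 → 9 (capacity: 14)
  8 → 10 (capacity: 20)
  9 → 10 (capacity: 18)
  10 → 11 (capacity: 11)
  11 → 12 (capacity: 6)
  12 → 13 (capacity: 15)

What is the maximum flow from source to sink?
Maximum flow = 6

Max flow: 6

Flow assignment:
  0 → 1: 6/7
  1 → 2: 6/17
  2 → 3: 6/10
  3 → 4: 6/17
  4 → 5: 6/8
  5 → 6: 6/12
  6 → 7: 6/19
  7 → 8: 6/13
  8 → 10: 6/20
  10 → 11: 6/11
  11 → 12: 6/6
  12 → 13: 6/15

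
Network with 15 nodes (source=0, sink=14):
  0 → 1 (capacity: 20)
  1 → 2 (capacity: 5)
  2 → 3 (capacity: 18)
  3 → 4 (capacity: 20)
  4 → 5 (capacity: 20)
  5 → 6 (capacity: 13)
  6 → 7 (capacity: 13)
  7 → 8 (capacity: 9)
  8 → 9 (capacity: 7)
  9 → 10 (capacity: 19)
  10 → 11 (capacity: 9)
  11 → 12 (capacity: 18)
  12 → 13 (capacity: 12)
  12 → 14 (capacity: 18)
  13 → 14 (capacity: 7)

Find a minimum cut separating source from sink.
Min cut value = 5, edges: (1,2)

Min cut value: 5
Partition: S = [0, 1], T = [2, 3, 4, 5, 6, 7, 8, 9, 10, 11, 12, 13, 14]
Cut edges: (1,2)

By max-flow min-cut theorem, max flow = min cut = 5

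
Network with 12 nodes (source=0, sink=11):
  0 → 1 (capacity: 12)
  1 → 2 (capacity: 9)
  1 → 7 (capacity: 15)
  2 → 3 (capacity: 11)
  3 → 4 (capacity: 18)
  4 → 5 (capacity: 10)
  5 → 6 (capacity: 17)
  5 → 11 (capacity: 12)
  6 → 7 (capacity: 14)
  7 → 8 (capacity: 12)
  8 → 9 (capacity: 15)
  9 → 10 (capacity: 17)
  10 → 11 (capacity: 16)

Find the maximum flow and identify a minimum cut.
Max flow = 12, Min cut edges: (0,1)

Maximum flow: 12
Minimum cut: (0,1)
Partition: S = [0], T = [1, 2, 3, 4, 5, 6, 7, 8, 9, 10, 11]

Max-flow min-cut theorem verified: both equal 12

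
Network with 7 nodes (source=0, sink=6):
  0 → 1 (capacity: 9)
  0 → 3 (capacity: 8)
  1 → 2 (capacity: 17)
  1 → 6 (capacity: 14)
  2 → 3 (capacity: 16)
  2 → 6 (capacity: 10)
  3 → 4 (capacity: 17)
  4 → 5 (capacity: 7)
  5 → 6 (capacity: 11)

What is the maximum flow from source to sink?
Maximum flow = 16

Max flow: 16

Flow assignment:
  0 → 1: 9/9
  0 → 3: 7/8
  1 → 6: 9/14
  3 → 4: 7/17
  4 → 5: 7/7
  5 → 6: 7/11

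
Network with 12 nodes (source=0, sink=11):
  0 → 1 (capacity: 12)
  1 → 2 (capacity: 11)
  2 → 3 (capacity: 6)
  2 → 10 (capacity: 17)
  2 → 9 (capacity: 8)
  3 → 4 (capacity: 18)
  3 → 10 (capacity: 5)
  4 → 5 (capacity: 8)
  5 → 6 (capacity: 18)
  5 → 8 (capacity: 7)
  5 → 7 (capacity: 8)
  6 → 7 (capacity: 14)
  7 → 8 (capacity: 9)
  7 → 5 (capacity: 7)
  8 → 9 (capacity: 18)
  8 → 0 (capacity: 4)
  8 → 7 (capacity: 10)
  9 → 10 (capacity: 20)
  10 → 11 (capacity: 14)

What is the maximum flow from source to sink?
Maximum flow = 11

Max flow: 11

Flow assignment:
  0 → 1: 11/12
  1 → 2: 11/11
  2 → 10: 11/17
  10 → 11: 11/14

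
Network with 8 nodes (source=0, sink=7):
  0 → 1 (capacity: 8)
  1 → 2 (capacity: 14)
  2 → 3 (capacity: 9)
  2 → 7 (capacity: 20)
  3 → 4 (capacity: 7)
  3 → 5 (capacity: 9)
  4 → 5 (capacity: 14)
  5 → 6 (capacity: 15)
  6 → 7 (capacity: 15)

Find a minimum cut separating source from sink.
Min cut value = 8, edges: (0,1)

Min cut value: 8
Partition: S = [0], T = [1, 2, 3, 4, 5, 6, 7]
Cut edges: (0,1)

By max-flow min-cut theorem, max flow = min cut = 8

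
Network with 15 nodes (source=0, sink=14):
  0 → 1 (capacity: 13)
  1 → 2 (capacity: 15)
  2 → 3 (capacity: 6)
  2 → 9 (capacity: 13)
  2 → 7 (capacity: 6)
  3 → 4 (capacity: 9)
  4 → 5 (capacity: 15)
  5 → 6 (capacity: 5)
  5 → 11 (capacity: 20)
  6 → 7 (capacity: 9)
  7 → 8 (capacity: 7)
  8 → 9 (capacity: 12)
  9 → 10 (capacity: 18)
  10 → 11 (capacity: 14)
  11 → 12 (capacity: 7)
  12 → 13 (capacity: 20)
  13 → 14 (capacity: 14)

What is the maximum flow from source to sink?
Maximum flow = 7

Max flow: 7

Flow assignment:
  0 → 1: 7/13
  1 → 2: 7/15
  2 → 9: 7/13
  9 → 10: 7/18
  10 → 11: 7/14
  11 → 12: 7/7
  12 → 13: 7/20
  13 → 14: 7/14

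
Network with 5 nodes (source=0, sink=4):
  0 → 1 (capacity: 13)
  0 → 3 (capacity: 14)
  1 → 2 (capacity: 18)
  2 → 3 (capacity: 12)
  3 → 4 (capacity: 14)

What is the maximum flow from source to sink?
Maximum flow = 14

Max flow: 14

Flow assignment:
  0 → 1: 12/13
  0 → 3: 2/14
  1 → 2: 12/18
  2 → 3: 12/12
  3 → 4: 14/14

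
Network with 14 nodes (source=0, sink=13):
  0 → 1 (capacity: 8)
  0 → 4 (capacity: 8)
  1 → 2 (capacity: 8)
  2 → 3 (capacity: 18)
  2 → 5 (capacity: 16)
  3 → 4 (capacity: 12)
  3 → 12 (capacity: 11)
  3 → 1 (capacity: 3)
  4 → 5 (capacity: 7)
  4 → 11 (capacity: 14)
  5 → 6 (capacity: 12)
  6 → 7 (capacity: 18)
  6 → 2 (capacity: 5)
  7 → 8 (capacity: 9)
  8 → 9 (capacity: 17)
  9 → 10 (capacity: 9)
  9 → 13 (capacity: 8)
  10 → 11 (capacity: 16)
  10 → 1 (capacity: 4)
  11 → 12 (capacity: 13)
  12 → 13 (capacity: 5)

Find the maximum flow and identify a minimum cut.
Max flow = 13, Min cut edges: (9,13), (12,13)

Maximum flow: 13
Minimum cut: (9,13), (12,13)
Partition: S = [0, 1, 2, 3, 4, 5, 6, 7, 8, 9, 10, 11, 12], T = [13]

Max-flow min-cut theorem verified: both equal 13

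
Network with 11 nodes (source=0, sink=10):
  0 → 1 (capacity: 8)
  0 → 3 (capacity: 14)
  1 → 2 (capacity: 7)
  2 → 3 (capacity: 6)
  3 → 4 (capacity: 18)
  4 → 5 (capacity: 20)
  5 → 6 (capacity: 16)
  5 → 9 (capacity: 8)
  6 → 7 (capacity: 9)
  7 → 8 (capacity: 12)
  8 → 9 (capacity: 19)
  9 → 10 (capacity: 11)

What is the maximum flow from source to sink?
Maximum flow = 11

Max flow: 11

Flow assignment:
  0 → 1: 6/8
  0 → 3: 5/14
  1 → 2: 6/7
  2 → 3: 6/6
  3 → 4: 11/18
  4 → 5: 11/20
  5 → 6: 9/16
  5 → 9: 2/8
  6 → 7: 9/9
  7 → 8: 9/12
  8 → 9: 9/19
  9 → 10: 11/11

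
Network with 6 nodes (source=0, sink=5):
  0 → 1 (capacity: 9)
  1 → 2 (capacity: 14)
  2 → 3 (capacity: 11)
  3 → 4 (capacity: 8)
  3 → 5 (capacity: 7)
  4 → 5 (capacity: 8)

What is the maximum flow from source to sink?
Maximum flow = 9

Max flow: 9

Flow assignment:
  0 → 1: 9/9
  1 → 2: 9/14
  2 → 3: 9/11
  3 → 4: 2/8
  3 → 5: 7/7
  4 → 5: 2/8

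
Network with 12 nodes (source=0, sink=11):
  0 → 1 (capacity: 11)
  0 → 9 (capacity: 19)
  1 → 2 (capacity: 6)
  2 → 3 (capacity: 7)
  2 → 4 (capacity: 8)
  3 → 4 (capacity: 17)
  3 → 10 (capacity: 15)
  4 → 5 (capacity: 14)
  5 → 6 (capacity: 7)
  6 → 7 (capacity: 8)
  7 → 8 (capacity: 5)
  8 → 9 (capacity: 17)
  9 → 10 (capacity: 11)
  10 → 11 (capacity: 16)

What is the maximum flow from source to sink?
Maximum flow = 16

Max flow: 16

Flow assignment:
  0 → 1: 6/11
  0 → 9: 10/19
  1 → 2: 6/6
  2 → 3: 6/7
  3 → 10: 6/15
  9 → 10: 10/11
  10 → 11: 16/16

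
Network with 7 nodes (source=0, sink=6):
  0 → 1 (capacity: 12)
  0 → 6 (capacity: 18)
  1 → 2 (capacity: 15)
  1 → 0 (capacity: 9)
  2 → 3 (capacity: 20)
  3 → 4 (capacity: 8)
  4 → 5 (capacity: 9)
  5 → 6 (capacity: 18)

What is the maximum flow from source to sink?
Maximum flow = 26

Max flow: 26

Flow assignment:
  0 → 1: 8/12
  0 → 6: 18/18
  1 → 2: 8/15
  2 → 3: 8/20
  3 → 4: 8/8
  4 → 5: 8/9
  5 → 6: 8/18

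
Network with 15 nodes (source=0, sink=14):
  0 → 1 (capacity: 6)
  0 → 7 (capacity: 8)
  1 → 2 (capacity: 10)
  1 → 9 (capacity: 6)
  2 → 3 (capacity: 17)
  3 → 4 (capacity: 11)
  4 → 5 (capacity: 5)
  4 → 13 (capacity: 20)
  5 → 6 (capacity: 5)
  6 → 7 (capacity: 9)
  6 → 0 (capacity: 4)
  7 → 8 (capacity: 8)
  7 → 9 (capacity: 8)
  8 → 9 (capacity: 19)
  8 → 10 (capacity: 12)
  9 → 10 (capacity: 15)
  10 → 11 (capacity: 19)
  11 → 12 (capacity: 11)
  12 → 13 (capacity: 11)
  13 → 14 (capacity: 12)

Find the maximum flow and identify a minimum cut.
Max flow = 12, Min cut edges: (13,14)

Maximum flow: 12
Minimum cut: (13,14)
Partition: S = [0, 1, 2, 3, 4, 5, 6, 7, 8, 9, 10, 11, 12, 13], T = [14]

Max-flow min-cut theorem verified: both equal 12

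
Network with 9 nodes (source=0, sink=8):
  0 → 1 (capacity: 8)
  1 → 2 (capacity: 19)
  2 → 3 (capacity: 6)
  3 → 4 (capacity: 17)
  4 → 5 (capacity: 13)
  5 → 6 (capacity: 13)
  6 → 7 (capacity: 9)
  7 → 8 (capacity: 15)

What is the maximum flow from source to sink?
Maximum flow = 6

Max flow: 6

Flow assignment:
  0 → 1: 6/8
  1 → 2: 6/19
  2 → 3: 6/6
  3 → 4: 6/17
  4 → 5: 6/13
  5 → 6: 6/13
  6 → 7: 6/9
  7 → 8: 6/15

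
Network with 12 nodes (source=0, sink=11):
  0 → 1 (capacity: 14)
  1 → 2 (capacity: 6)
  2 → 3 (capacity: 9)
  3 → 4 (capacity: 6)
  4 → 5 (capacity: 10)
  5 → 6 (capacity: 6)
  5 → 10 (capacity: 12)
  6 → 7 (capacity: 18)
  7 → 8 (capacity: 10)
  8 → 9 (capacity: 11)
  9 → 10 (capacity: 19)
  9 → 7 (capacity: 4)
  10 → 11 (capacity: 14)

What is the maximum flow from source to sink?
Maximum flow = 6

Max flow: 6

Flow assignment:
  0 → 1: 6/14
  1 → 2: 6/6
  2 → 3: 6/9
  3 → 4: 6/6
  4 → 5: 6/10
  5 → 10: 6/12
  10 → 11: 6/14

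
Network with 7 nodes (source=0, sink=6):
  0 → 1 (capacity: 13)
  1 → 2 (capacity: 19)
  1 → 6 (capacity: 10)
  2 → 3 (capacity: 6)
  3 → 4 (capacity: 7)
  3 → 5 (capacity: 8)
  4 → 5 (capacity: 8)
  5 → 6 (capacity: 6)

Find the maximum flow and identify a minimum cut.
Max flow = 13, Min cut edges: (0,1)

Maximum flow: 13
Minimum cut: (0,1)
Partition: S = [0], T = [1, 2, 3, 4, 5, 6]

Max-flow min-cut theorem verified: both equal 13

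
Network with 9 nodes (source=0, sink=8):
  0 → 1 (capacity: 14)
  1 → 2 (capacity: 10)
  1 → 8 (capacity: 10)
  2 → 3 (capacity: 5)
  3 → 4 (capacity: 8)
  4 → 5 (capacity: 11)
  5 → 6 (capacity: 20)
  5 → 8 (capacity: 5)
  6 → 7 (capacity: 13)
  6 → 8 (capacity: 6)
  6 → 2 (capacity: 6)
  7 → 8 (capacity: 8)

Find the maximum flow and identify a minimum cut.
Max flow = 14, Min cut edges: (0,1)

Maximum flow: 14
Minimum cut: (0,1)
Partition: S = [0], T = [1, 2, 3, 4, 5, 6, 7, 8]

Max-flow min-cut theorem verified: both equal 14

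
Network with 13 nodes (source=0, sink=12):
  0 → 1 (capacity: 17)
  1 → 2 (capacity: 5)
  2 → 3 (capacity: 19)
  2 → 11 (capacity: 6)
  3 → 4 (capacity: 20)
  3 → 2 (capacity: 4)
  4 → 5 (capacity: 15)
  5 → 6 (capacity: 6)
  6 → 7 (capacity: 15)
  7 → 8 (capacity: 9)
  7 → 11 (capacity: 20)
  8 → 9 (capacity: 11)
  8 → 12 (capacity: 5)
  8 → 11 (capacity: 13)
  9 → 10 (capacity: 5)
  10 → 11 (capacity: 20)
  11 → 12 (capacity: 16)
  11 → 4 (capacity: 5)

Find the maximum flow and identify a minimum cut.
Max flow = 5, Min cut edges: (1,2)

Maximum flow: 5
Minimum cut: (1,2)
Partition: S = [0, 1], T = [2, 3, 4, 5, 6, 7, 8, 9, 10, 11, 12]

Max-flow min-cut theorem verified: both equal 5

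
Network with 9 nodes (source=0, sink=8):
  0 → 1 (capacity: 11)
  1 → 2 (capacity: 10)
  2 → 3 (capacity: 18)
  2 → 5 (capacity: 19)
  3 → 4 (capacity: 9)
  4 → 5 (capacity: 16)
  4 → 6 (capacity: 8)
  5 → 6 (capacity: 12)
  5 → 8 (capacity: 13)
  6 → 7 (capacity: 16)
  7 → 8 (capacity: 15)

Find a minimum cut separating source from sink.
Min cut value = 10, edges: (1,2)

Min cut value: 10
Partition: S = [0, 1], T = [2, 3, 4, 5, 6, 7, 8]
Cut edges: (1,2)

By max-flow min-cut theorem, max flow = min cut = 10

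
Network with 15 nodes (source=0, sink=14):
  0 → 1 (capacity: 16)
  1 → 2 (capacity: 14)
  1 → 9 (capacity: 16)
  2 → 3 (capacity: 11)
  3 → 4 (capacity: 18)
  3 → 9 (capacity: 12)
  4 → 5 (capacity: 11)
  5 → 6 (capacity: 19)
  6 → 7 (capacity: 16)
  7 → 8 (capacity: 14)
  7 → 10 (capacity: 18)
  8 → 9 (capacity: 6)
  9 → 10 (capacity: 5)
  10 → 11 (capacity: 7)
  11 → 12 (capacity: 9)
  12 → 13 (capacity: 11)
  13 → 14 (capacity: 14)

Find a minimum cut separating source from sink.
Min cut value = 7, edges: (10,11)

Min cut value: 7
Partition: S = [0, 1, 2, 3, 4, 5, 6, 7, 8, 9, 10], T = [11, 12, 13, 14]
Cut edges: (10,11)

By max-flow min-cut theorem, max flow = min cut = 7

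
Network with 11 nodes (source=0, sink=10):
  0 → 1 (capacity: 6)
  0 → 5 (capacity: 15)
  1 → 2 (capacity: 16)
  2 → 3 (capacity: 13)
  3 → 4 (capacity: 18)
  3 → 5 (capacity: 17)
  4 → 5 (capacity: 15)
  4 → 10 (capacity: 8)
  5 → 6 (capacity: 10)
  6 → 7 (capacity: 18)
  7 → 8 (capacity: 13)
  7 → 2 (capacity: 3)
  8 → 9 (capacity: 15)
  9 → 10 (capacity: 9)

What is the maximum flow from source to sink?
Maximum flow = 16

Max flow: 16

Flow assignment:
  0 → 1: 6/6
  0 → 5: 10/15
  1 → 2: 6/16
  2 → 3: 7/13
  3 → 4: 7/18
  4 → 10: 7/8
  5 → 6: 10/10
  6 → 7: 10/18
  7 → 8: 9/13
  7 → 2: 1/3
  8 → 9: 9/15
  9 → 10: 9/9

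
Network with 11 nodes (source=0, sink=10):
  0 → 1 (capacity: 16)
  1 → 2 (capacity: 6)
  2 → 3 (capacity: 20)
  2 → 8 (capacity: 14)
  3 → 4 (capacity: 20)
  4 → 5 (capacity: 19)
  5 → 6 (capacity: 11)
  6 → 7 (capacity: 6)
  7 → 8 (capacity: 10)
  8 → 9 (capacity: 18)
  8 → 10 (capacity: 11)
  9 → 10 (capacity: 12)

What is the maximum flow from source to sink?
Maximum flow = 6

Max flow: 6

Flow assignment:
  0 → 1: 6/16
  1 → 2: 6/6
  2 → 8: 6/14
  8 → 10: 6/11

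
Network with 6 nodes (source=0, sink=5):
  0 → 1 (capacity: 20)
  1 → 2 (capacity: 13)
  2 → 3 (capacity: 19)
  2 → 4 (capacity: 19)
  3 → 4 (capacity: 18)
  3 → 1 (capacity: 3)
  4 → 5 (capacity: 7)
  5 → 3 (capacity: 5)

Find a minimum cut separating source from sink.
Min cut value = 7, edges: (4,5)

Min cut value: 7
Partition: S = [0, 1, 2, 3, 4], T = [5]
Cut edges: (4,5)

By max-flow min-cut theorem, max flow = min cut = 7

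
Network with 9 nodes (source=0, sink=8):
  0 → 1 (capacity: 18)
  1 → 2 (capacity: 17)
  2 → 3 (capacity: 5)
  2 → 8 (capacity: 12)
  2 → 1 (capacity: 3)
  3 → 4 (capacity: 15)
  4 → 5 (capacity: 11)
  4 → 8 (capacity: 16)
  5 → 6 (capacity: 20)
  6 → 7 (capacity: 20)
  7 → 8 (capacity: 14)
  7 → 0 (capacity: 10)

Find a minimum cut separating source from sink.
Min cut value = 17, edges: (2,3), (2,8)

Min cut value: 17
Partition: S = [0, 1, 2], T = [3, 4, 5, 6, 7, 8]
Cut edges: (2,3), (2,8)

By max-flow min-cut theorem, max flow = min cut = 17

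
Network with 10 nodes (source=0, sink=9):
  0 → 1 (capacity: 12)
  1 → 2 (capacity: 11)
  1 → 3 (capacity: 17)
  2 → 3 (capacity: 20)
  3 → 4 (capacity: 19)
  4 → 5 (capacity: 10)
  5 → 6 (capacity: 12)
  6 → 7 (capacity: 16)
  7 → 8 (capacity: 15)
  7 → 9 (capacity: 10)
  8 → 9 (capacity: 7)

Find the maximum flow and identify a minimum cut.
Max flow = 10, Min cut edges: (4,5)

Maximum flow: 10
Minimum cut: (4,5)
Partition: S = [0, 1, 2, 3, 4], T = [5, 6, 7, 8, 9]

Max-flow min-cut theorem verified: both equal 10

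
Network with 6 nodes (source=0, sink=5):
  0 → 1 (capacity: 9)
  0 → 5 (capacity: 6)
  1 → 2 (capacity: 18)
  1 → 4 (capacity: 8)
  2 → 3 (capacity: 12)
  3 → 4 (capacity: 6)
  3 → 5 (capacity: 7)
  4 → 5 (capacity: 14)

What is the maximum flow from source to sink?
Maximum flow = 15

Max flow: 15

Flow assignment:
  0 → 1: 9/9
  0 → 5: 6/6
  1 → 2: 1/18
  1 → 4: 8/8
  2 → 3: 1/12
  3 → 5: 1/7
  4 → 5: 8/14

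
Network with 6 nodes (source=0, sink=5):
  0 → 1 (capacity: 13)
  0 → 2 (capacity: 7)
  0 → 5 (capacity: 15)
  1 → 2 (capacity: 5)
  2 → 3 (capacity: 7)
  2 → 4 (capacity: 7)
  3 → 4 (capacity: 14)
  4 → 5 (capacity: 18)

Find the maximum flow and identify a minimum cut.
Max flow = 27, Min cut edges: (0,2), (0,5), (1,2)

Maximum flow: 27
Minimum cut: (0,2), (0,5), (1,2)
Partition: S = [0, 1], T = [2, 3, 4, 5]

Max-flow min-cut theorem verified: both equal 27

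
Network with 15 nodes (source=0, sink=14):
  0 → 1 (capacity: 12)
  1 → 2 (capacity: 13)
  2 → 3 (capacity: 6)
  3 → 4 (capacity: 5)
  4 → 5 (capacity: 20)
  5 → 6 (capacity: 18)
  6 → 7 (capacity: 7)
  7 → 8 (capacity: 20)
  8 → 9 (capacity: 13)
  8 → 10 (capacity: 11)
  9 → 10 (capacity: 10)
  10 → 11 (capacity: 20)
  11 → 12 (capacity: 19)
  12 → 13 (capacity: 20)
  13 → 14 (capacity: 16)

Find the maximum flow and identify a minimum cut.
Max flow = 5, Min cut edges: (3,4)

Maximum flow: 5
Minimum cut: (3,4)
Partition: S = [0, 1, 2, 3], T = [4, 5, 6, 7, 8, 9, 10, 11, 12, 13, 14]

Max-flow min-cut theorem verified: both equal 5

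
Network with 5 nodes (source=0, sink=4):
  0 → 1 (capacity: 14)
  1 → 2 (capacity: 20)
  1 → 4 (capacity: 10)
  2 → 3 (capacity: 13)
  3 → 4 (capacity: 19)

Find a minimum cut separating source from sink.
Min cut value = 14, edges: (0,1)

Min cut value: 14
Partition: S = [0], T = [1, 2, 3, 4]
Cut edges: (0,1)

By max-flow min-cut theorem, max flow = min cut = 14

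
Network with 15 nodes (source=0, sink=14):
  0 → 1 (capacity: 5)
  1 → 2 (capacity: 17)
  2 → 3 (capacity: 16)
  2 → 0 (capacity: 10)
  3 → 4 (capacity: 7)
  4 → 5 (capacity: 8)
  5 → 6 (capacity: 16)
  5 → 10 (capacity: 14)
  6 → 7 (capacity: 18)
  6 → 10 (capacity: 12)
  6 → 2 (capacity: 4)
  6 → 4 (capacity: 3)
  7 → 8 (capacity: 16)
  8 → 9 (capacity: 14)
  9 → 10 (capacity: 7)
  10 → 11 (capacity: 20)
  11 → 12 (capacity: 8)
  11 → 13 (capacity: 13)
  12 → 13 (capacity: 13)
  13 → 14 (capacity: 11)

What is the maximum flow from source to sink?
Maximum flow = 5

Max flow: 5

Flow assignment:
  0 → 1: 5/5
  1 → 2: 5/17
  2 → 3: 5/16
  3 → 4: 5/7
  4 → 5: 5/8
  5 → 10: 5/14
  10 → 11: 5/20
  11 → 13: 5/13
  13 → 14: 5/11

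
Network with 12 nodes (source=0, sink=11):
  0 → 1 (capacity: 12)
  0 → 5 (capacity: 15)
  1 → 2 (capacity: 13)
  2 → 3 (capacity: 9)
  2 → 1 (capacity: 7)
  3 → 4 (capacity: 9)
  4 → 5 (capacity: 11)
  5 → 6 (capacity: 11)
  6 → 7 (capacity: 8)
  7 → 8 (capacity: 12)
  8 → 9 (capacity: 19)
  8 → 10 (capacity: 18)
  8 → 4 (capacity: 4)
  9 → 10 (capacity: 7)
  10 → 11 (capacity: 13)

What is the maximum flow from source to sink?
Maximum flow = 8

Max flow: 8

Flow assignment:
  0 → 1: 8/12
  1 → 2: 8/13
  2 → 3: 8/9
  3 → 4: 8/9
  4 → 5: 8/11
  5 → 6: 8/11
  6 → 7: 8/8
  7 → 8: 8/12
  8 → 10: 8/18
  10 → 11: 8/13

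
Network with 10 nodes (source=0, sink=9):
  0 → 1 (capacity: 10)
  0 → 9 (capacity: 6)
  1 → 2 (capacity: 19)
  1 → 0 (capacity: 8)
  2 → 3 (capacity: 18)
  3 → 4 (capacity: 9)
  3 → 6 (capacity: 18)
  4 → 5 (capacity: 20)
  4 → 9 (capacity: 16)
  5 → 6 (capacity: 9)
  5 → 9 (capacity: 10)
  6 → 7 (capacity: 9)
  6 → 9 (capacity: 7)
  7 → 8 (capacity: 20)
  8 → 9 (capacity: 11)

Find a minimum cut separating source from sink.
Min cut value = 16, edges: (0,1), (0,9)

Min cut value: 16
Partition: S = [0], T = [1, 2, 3, 4, 5, 6, 7, 8, 9]
Cut edges: (0,1), (0,9)

By max-flow min-cut theorem, max flow = min cut = 16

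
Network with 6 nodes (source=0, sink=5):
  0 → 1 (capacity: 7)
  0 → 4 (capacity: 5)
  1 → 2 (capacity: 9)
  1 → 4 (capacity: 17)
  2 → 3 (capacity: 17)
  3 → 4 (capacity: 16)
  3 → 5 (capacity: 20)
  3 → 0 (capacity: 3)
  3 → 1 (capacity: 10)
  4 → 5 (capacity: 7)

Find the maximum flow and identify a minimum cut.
Max flow = 12, Min cut edges: (0,1), (0,4)

Maximum flow: 12
Minimum cut: (0,1), (0,4)
Partition: S = [0], T = [1, 2, 3, 4, 5]

Max-flow min-cut theorem verified: both equal 12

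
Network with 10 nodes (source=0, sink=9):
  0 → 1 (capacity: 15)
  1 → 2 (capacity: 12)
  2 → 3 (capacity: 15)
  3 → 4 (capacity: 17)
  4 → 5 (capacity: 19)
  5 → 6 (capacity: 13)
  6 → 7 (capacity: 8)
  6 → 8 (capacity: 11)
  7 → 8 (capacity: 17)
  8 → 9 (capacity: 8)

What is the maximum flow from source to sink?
Maximum flow = 8

Max flow: 8

Flow assignment:
  0 → 1: 8/15
  1 → 2: 8/12
  2 → 3: 8/15
  3 → 4: 8/17
  4 → 5: 8/19
  5 → 6: 8/13
  6 → 8: 8/11
  8 → 9: 8/8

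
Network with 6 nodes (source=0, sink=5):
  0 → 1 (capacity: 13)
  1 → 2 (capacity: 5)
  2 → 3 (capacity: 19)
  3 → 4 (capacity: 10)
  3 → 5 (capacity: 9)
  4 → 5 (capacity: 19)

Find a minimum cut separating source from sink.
Min cut value = 5, edges: (1,2)

Min cut value: 5
Partition: S = [0, 1], T = [2, 3, 4, 5]
Cut edges: (1,2)

By max-flow min-cut theorem, max flow = min cut = 5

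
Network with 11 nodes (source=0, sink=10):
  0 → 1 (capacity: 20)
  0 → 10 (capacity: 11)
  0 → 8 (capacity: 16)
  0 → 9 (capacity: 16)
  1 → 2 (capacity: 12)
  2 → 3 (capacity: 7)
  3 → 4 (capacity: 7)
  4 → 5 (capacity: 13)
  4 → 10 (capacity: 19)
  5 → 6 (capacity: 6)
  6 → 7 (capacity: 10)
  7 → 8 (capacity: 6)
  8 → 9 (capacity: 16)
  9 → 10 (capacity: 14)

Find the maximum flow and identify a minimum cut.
Max flow = 32, Min cut edges: (0,10), (3,4), (9,10)

Maximum flow: 32
Minimum cut: (0,10), (3,4), (9,10)
Partition: S = [0, 1, 2, 3, 5, 6, 7, 8, 9], T = [4, 10]

Max-flow min-cut theorem verified: both equal 32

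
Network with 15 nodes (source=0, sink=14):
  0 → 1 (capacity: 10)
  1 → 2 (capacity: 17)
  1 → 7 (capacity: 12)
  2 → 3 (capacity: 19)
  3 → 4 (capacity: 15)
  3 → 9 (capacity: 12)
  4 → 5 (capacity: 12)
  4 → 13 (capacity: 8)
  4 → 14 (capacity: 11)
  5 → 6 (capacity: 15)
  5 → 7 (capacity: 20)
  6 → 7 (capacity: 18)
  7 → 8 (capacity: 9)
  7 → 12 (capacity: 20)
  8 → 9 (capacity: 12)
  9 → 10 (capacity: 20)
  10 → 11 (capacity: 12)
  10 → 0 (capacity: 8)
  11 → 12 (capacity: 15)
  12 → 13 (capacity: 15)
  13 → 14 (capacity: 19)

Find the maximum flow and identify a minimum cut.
Max flow = 10, Min cut edges: (0,1)

Maximum flow: 10
Minimum cut: (0,1)
Partition: S = [0], T = [1, 2, 3, 4, 5, 6, 7, 8, 9, 10, 11, 12, 13, 14]

Max-flow min-cut theorem verified: both equal 10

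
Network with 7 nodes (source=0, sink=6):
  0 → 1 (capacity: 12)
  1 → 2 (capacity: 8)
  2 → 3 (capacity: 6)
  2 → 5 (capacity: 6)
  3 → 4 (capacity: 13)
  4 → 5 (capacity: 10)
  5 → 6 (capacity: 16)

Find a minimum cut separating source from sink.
Min cut value = 8, edges: (1,2)

Min cut value: 8
Partition: S = [0, 1], T = [2, 3, 4, 5, 6]
Cut edges: (1,2)

By max-flow min-cut theorem, max flow = min cut = 8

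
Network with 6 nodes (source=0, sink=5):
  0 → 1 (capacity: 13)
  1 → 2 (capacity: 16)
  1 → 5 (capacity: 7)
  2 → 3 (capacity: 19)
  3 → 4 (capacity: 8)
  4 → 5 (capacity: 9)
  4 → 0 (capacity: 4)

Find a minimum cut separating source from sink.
Min cut value = 13, edges: (0,1)

Min cut value: 13
Partition: S = [0], T = [1, 2, 3, 4, 5]
Cut edges: (0,1)

By max-flow min-cut theorem, max flow = min cut = 13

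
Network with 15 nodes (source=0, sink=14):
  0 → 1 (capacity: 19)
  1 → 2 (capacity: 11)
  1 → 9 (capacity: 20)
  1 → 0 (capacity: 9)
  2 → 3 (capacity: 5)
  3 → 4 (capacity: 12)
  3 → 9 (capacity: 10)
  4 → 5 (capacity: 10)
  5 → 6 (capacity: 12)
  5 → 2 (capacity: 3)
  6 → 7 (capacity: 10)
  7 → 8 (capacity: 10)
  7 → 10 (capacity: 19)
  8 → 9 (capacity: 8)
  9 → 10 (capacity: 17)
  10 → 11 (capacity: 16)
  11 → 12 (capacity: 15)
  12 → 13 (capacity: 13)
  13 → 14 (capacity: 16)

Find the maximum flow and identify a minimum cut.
Max flow = 13, Min cut edges: (12,13)

Maximum flow: 13
Minimum cut: (12,13)
Partition: S = [0, 1, 2, 3, 4, 5, 6, 7, 8, 9, 10, 11, 12], T = [13, 14]

Max-flow min-cut theorem verified: both equal 13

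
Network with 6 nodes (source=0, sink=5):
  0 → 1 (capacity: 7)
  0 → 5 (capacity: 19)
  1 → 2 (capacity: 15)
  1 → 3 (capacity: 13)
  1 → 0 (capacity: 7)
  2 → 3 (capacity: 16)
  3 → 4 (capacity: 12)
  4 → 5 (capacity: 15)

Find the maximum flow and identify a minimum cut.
Max flow = 26, Min cut edges: (0,1), (0,5)

Maximum flow: 26
Minimum cut: (0,1), (0,5)
Partition: S = [0], T = [1, 2, 3, 4, 5]

Max-flow min-cut theorem verified: both equal 26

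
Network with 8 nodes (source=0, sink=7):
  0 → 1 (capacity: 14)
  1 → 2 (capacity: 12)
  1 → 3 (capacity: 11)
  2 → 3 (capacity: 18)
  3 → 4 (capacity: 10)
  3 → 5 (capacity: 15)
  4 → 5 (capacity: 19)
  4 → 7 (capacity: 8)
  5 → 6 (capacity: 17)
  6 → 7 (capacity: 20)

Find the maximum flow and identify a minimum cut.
Max flow = 14, Min cut edges: (0,1)

Maximum flow: 14
Minimum cut: (0,1)
Partition: S = [0], T = [1, 2, 3, 4, 5, 6, 7]

Max-flow min-cut theorem verified: both equal 14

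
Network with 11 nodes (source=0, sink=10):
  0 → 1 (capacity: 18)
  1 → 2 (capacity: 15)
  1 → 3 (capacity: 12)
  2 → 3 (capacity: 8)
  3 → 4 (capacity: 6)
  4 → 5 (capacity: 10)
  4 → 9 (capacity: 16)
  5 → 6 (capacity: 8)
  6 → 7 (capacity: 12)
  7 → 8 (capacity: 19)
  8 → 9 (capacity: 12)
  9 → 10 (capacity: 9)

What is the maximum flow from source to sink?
Maximum flow = 6

Max flow: 6

Flow assignment:
  0 → 1: 6/18
  1 → 2: 6/15
  2 → 3: 6/8
  3 → 4: 6/6
  4 → 9: 6/16
  9 → 10: 6/9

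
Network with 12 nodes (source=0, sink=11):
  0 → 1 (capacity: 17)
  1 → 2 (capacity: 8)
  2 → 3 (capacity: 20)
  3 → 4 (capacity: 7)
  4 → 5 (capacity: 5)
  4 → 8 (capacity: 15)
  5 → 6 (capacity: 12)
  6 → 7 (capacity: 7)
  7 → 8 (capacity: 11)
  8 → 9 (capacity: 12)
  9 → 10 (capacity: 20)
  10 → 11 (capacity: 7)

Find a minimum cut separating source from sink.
Min cut value = 7, edges: (10,11)

Min cut value: 7
Partition: S = [0, 1, 2, 3, 4, 5, 6, 7, 8, 9, 10], T = [11]
Cut edges: (10,11)

By max-flow min-cut theorem, max flow = min cut = 7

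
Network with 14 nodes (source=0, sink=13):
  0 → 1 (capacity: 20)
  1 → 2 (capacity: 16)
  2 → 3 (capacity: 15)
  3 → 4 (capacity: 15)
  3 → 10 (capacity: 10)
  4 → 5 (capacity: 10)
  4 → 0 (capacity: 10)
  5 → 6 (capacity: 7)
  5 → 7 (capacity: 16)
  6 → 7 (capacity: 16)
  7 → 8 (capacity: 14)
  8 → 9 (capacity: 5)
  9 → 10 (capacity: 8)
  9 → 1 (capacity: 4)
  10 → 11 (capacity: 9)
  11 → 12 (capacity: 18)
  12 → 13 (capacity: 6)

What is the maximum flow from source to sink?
Maximum flow = 6

Max flow: 6

Flow assignment:
  0 → 1: 11/20
  1 → 2: 15/16
  2 → 3: 15/15
  3 → 4: 10/15
  3 → 10: 5/10
  4 → 5: 5/10
  4 → 0: 5/10
  5 → 7: 5/16
  7 → 8: 5/14
  8 → 9: 5/5
  9 → 10: 1/8
  9 → 1: 4/4
  10 → 11: 6/9
  11 → 12: 6/18
  12 → 13: 6/6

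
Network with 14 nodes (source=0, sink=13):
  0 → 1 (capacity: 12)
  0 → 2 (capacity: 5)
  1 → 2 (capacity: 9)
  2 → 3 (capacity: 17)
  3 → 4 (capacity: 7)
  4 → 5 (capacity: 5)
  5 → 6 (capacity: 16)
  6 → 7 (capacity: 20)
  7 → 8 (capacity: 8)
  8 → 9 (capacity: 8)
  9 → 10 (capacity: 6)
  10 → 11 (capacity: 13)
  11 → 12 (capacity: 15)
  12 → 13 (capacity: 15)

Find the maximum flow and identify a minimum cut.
Max flow = 5, Min cut edges: (4,5)

Maximum flow: 5
Minimum cut: (4,5)
Partition: S = [0, 1, 2, 3, 4], T = [5, 6, 7, 8, 9, 10, 11, 12, 13]

Max-flow min-cut theorem verified: both equal 5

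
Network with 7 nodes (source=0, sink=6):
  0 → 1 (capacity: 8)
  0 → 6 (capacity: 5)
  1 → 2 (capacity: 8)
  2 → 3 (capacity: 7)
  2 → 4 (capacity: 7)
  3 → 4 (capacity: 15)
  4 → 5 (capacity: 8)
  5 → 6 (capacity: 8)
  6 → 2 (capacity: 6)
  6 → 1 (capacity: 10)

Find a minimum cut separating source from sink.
Min cut value = 13, edges: (0,6), (5,6)

Min cut value: 13
Partition: S = [0, 1, 2, 3, 4, 5], T = [6]
Cut edges: (0,6), (5,6)

By max-flow min-cut theorem, max flow = min cut = 13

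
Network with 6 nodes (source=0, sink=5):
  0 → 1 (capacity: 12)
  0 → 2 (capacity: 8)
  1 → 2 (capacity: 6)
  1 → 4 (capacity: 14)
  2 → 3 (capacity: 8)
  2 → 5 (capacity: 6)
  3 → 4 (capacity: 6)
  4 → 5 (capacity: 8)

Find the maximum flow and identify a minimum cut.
Max flow = 14, Min cut edges: (2,5), (4,5)

Maximum flow: 14
Minimum cut: (2,5), (4,5)
Partition: S = [0, 1, 2, 3, 4], T = [5]

Max-flow min-cut theorem verified: both equal 14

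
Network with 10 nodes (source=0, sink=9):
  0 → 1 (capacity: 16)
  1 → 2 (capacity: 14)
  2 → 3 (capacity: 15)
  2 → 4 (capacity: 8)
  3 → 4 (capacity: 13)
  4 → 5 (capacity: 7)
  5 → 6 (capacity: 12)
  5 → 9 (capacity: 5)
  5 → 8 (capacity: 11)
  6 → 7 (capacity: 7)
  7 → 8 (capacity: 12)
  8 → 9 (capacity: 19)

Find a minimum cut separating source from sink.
Min cut value = 7, edges: (4,5)

Min cut value: 7
Partition: S = [0, 1, 2, 3, 4], T = [5, 6, 7, 8, 9]
Cut edges: (4,5)

By max-flow min-cut theorem, max flow = min cut = 7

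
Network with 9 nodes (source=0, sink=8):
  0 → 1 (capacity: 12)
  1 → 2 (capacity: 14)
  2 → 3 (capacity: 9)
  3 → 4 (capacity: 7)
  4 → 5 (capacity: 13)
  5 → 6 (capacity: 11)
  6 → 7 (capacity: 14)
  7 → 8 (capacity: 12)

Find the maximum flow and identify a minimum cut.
Max flow = 7, Min cut edges: (3,4)

Maximum flow: 7
Minimum cut: (3,4)
Partition: S = [0, 1, 2, 3], T = [4, 5, 6, 7, 8]

Max-flow min-cut theorem verified: both equal 7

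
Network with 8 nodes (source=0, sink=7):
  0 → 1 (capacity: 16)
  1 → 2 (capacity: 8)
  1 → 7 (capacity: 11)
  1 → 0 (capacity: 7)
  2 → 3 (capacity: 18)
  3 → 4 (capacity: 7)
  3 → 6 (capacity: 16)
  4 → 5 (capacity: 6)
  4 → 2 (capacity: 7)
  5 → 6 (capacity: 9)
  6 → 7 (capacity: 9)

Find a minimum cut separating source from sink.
Min cut value = 16, edges: (0,1)

Min cut value: 16
Partition: S = [0], T = [1, 2, 3, 4, 5, 6, 7]
Cut edges: (0,1)

By max-flow min-cut theorem, max flow = min cut = 16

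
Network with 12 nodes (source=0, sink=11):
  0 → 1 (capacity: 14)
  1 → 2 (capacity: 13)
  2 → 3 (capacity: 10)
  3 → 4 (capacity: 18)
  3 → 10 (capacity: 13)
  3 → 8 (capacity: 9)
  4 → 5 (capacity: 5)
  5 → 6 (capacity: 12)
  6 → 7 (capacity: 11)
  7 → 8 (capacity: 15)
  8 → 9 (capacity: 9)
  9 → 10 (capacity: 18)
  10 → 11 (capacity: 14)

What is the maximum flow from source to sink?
Maximum flow = 10

Max flow: 10

Flow assignment:
  0 → 1: 10/14
  1 → 2: 10/13
  2 → 3: 10/10
  3 → 10: 10/13
  10 → 11: 10/14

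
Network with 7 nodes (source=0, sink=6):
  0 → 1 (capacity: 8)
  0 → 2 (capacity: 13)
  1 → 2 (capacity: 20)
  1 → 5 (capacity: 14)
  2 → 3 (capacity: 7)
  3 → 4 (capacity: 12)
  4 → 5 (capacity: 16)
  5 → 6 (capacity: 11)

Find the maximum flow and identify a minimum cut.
Max flow = 11, Min cut edges: (5,6)

Maximum flow: 11
Minimum cut: (5,6)
Partition: S = [0, 1, 2, 3, 4, 5], T = [6]

Max-flow min-cut theorem verified: both equal 11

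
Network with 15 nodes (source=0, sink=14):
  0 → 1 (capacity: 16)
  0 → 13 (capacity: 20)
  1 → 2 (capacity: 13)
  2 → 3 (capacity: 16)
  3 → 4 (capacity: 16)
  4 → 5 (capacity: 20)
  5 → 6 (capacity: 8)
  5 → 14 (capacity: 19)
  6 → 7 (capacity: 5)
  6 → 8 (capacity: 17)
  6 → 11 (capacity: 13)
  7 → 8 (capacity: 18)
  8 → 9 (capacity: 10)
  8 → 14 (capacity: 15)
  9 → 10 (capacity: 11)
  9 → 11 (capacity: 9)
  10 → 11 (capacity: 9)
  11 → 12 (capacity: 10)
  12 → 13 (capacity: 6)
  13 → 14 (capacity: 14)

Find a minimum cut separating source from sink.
Min cut value = 27, edges: (1,2), (13,14)

Min cut value: 27
Partition: S = [0, 1, 9, 10, 11, 12, 13], T = [2, 3, 4, 5, 6, 7, 8, 14]
Cut edges: (1,2), (13,14)

By max-flow min-cut theorem, max flow = min cut = 27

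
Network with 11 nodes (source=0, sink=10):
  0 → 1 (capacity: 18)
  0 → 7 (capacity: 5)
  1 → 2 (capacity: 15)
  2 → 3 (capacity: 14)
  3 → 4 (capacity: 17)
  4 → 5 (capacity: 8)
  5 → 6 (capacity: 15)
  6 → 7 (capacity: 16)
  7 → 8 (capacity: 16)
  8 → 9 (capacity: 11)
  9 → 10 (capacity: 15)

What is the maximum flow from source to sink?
Maximum flow = 11

Max flow: 11

Flow assignment:
  0 → 1: 8/18
  0 → 7: 3/5
  1 → 2: 8/15
  2 → 3: 8/14
  3 → 4: 8/17
  4 → 5: 8/8
  5 → 6: 8/15
  6 → 7: 8/16
  7 → 8: 11/16
  8 → 9: 11/11
  9 → 10: 11/15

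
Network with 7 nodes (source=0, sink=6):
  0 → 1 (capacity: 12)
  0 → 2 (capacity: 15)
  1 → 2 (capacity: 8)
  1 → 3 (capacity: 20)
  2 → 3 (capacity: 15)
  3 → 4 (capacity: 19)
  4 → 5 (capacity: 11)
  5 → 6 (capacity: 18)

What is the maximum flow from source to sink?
Maximum flow = 11

Max flow: 11

Flow assignment:
  0 → 2: 11/15
  2 → 3: 11/15
  3 → 4: 11/19
  4 → 5: 11/11
  5 → 6: 11/18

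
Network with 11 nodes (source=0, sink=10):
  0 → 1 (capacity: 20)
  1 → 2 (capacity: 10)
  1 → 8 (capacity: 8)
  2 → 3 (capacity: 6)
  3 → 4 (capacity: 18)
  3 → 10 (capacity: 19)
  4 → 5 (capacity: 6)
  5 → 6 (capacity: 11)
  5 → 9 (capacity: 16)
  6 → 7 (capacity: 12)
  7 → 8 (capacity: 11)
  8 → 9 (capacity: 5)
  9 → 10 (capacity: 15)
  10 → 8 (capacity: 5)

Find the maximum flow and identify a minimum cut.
Max flow = 11, Min cut edges: (2,3), (8,9)

Maximum flow: 11
Minimum cut: (2,3), (8,9)
Partition: S = [0, 1, 2, 6, 7, 8], T = [3, 4, 5, 9, 10]

Max-flow min-cut theorem verified: both equal 11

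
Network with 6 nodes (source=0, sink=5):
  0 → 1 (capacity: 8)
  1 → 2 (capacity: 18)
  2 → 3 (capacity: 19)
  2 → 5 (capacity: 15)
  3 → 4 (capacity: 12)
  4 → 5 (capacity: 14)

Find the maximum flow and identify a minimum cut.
Max flow = 8, Min cut edges: (0,1)

Maximum flow: 8
Minimum cut: (0,1)
Partition: S = [0], T = [1, 2, 3, 4, 5]

Max-flow min-cut theorem verified: both equal 8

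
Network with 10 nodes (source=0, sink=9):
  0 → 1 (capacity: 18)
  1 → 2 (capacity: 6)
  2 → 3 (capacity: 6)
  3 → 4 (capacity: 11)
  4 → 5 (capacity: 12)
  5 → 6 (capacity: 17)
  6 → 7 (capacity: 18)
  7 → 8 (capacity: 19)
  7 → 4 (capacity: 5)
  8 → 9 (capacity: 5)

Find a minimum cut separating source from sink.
Min cut value = 5, edges: (8,9)

Min cut value: 5
Partition: S = [0, 1, 2, 3, 4, 5, 6, 7, 8], T = [9]
Cut edges: (8,9)

By max-flow min-cut theorem, max flow = min cut = 5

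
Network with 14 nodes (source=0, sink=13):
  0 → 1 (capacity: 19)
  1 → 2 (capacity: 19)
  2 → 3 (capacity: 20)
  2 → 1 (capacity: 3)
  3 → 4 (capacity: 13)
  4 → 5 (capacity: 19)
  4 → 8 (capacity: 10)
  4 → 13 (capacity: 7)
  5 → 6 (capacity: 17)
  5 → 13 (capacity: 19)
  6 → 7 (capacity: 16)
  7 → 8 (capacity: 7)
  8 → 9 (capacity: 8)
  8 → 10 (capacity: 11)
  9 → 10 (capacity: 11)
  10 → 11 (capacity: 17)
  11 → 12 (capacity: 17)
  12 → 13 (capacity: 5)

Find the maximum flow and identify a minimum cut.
Max flow = 13, Min cut edges: (3,4)

Maximum flow: 13
Minimum cut: (3,4)
Partition: S = [0, 1, 2, 3], T = [4, 5, 6, 7, 8, 9, 10, 11, 12, 13]

Max-flow min-cut theorem verified: both equal 13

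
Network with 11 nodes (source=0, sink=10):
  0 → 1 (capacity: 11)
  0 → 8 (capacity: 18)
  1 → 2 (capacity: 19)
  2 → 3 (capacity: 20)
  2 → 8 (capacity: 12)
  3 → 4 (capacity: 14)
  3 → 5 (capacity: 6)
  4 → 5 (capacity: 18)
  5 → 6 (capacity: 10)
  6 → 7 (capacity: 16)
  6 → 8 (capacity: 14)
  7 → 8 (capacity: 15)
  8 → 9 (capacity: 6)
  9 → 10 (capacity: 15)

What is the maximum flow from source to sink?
Maximum flow = 6

Max flow: 6

Flow assignment:
  0 → 1: 6/11
  1 → 2: 6/19
  2 → 8: 6/12
  8 → 9: 6/6
  9 → 10: 6/15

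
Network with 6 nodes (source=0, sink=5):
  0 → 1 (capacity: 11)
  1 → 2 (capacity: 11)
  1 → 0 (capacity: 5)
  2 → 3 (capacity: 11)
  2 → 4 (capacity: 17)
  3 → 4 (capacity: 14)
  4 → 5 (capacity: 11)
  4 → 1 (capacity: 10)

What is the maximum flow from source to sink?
Maximum flow = 11

Max flow: 11

Flow assignment:
  0 → 1: 11/11
  1 → 2: 11/11
  2 → 4: 11/17
  4 → 5: 11/11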